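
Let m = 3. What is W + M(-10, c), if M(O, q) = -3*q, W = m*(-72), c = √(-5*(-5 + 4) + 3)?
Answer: -216 - 6*√2 ≈ -224.49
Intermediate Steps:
c = 2*√2 (c = √(-5*(-1) + 3) = √(5 + 3) = √8 = 2*√2 ≈ 2.8284)
W = -216 (W = 3*(-72) = -216)
W + M(-10, c) = -216 - 6*√2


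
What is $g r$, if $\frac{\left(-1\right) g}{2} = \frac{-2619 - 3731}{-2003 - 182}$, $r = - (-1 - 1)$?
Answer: $- \frac{5080}{437} \approx -11.625$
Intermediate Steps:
$r = 2$ ($r = \left(-1\right) \left(-2\right) = 2$)
$g = - \frac{2540}{437}$ ($g = - 2 \frac{-2619 - 3731}{-2003 - 182} = - 2 \left(- \frac{6350}{-2185}\right) = - 2 \left(\left(-6350\right) \left(- \frac{1}{2185}\right)\right) = \left(-2\right) \frac{1270}{437} = - \frac{2540}{437} \approx -5.8124$)
$g r = \left(- \frac{2540}{437}\right) 2 = - \frac{5080}{437}$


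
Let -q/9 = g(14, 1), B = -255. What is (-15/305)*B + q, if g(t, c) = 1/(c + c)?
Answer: 981/122 ≈ 8.0410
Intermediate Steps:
g(t, c) = 1/(2*c)
q = -9/2 (q = -9/(2*1) = -9/2 ≈ -4.5000)
(-15/305)*B + q = -15/305*(-255) - 9/2 = -15*1/305*(-255) - 9/2 = -3/61*(-255) - 9/2 = 765/61 - 9/2 = 981/122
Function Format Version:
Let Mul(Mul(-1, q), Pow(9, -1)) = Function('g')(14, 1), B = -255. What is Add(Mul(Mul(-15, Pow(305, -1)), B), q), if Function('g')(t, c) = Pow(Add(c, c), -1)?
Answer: Rational(981, 122) ≈ 8.0410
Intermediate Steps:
Function('g')(t, c) = Mul(Rational(1, 2), Pow(c, -1)) (Function('g')(t, c) = Pow(Mul(2, c), -1) = Mul(Rational(1, 2), Pow(c, -1)))
q = Rational(-9, 2) (q = Mul(-9, Mul(Rational(1, 2), Pow(1, -1))) = Mul(-9, Mul(Rational(1, 2), 1)) = Mul(-9, Rational(1, 2)) = Rational(-9, 2) ≈ -4.5000)
Add(Mul(Mul(-15, Pow(305, -1)), B), q) = Add(Mul(Mul(-15, Pow(305, -1)), -255), Rational(-9, 2)) = Add(Mul(Mul(-15, Rational(1, 305)), -255), Rational(-9, 2)) = Add(Mul(Rational(-3, 61), -255), Rational(-9, 2)) = Add(Rational(765, 61), Rational(-9, 2)) = Rational(981, 122)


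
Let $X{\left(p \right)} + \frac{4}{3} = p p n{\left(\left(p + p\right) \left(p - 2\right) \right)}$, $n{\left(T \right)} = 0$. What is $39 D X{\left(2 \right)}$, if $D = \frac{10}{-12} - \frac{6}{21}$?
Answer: $\frac{1222}{21} \approx 58.19$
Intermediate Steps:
$X{\left(p \right)} = - \frac{4}{3}$ ($X{\left(p \right)} = - \frac{4}{3} + p p 0 = - \frac{4}{3} + p^{2} \cdot 0 = - \frac{4}{3} + 0 = - \frac{4}{3}$)
$D = - \frac{47}{42}$ ($D = 10 \left(- \frac{1}{12}\right) - \frac{2}{7} = - \frac{5}{6} - \frac{2}{7} = - \frac{47}{42} \approx -1.119$)
$39 D X{\left(2 \right)} = 39 \left(- \frac{47}{42}\right) \left(- \frac{4}{3}\right) = \left(- \frac{611}{14}\right) \left(- \frac{4}{3}\right) = \frac{1222}{21}$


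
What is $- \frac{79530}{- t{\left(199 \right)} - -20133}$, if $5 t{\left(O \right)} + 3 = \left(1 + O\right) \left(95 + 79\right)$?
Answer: $- \frac{6025}{998} \approx -6.0371$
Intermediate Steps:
$t{\left(O \right)} = \frac{171}{5} + \frac{174 O}{5}$ ($t{\left(O \right)} = - \frac{3}{5} + \frac{\left(1 + O\right) \left(95 + 79\right)}{5} = - \frac{3}{5} + \frac{\left(1 + O\right) 174}{5} = - \frac{3}{5} + \frac{174 + 174 O}{5} = - \frac{3}{5} + \left(\frac{174}{5} + \frac{174 O}{5}\right) = \frac{171}{5} + \frac{174 O}{5}$)
$- \frac{79530}{- t{\left(199 \right)} - -20133} = - \frac{79530}{- (\frac{171}{5} + \frac{174}{5} \cdot 199) - -20133} = - \frac{79530}{- (\frac{171}{5} + \frac{34626}{5}) + 20133} = - \frac{79530}{\left(-1\right) \frac{34797}{5} + 20133} = - \frac{79530}{- \frac{34797}{5} + 20133} = - \frac{79530}{\frac{65868}{5}} = \left(-79530\right) \frac{5}{65868} = - \frac{6025}{998}$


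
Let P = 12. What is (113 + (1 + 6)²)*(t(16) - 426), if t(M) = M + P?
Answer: -64476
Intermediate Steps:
t(M) = 12 + M (t(M) = M + 12 = 12 + M)
(113 + (1 + 6)²)*(t(16) - 426) = (113 + (1 + 6)²)*((12 + 16) - 426) = (113 + 7²)*(28 - 426) = (113 + 49)*(-398) = 162*(-398) = -64476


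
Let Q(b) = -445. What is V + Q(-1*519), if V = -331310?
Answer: -331755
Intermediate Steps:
V + Q(-1*519) = -331310 - 445 = -331755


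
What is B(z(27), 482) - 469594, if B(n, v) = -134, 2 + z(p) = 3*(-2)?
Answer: -469728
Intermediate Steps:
z(p) = -8 (z(p) = -2 + 3*(-2) = -2 - 6 = -8)
B(z(27), 482) - 469594 = -134 - 469594 = -469728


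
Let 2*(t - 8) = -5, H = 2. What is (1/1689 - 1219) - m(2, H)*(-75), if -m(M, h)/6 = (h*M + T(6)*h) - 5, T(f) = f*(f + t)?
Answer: -106185740/1689 ≈ -62869.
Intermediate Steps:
t = 11/2 (t = 8 + (1/2)*(-5) = 8 - 5/2 = 11/2 ≈ 5.5000)
T(f) = f*(11/2 + f) (T(f) = f*(f + 11/2) = f*(11/2 + f))
m(M, h) = 30 - 414*h - 6*M*h (m(M, h) = -6*((h*M + ((1/2)*6*(11 + 2*6))*h) - 5) = -6*((M*h + ((1/2)*6*(11 + 12))*h) - 5) = -6*((M*h + ((1/2)*6*23)*h) - 5) = -6*((M*h + 69*h) - 5) = -6*((69*h + M*h) - 5) = -6*(-5 + 69*h + M*h) = 30 - 414*h - 6*M*h)
(1/1689 - 1219) - m(2, H)*(-75) = (1/1689 - 1219) - (30 - 414*2 - 6*2*2)*(-75) = (1/1689 - 1219) - (30 - 828 - 24)*(-75) = -2058890/1689 - (-822)*(-75) = -2058890/1689 - 1*61650 = -2058890/1689 - 61650 = -106185740/1689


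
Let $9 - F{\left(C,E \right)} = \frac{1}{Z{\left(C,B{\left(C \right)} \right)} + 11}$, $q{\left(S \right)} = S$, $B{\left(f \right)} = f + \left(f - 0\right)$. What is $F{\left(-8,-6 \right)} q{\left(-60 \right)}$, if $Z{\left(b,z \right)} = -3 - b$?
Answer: $- \frac{2145}{4} \approx -536.25$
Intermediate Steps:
$B{\left(f \right)} = 2 f$ ($B{\left(f \right)} = f + \left(f + 0\right) = f + f = 2 f$)
$F{\left(C,E \right)} = 9 - \frac{1}{8 - C}$ ($F{\left(C,E \right)} = 9 - \frac{1}{\left(-3 - C\right) + 11} = 9 - \frac{1}{8 - C}$)
$F{\left(-8,-6 \right)} q{\left(-60 \right)} = \frac{-71 + 9 \left(-8\right)}{-8 - 8} \left(-60\right) = \frac{-71 - 72}{-16} \left(-60\right) = \left(- \frac{1}{16}\right) \left(-143\right) \left(-60\right) = \frac{143}{16} \left(-60\right) = - \frac{2145}{4}$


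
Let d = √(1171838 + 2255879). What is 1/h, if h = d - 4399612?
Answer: -4399612/19356582322827 - √3427717/19356582322827 ≈ -2.2739e-7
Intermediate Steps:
d = √3427717 ≈ 1851.4
h = -4399612 + √3427717 (h = √3427717 - 4399612 = -4399612 + √3427717 ≈ -4.3978e+6)
1/h = 1/(-4399612 + √3427717)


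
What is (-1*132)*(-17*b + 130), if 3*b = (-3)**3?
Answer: -37356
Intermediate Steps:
b = -9 (b = (1/3)*(-3)**3 = (1/3)*(-27) = -9)
(-1*132)*(-17*b + 130) = (-1*132)*(-17*(-9) + 130) = -132*(153 + 130) = -132*283 = -37356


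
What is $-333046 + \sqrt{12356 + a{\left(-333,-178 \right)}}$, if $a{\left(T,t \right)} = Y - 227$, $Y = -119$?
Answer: $-333046 + \sqrt{12010} \approx -3.3294 \cdot 10^{5}$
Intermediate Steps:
$a{\left(T,t \right)} = -346$ ($a{\left(T,t \right)} = -119 - 227 = -346$)
$-333046 + \sqrt{12356 + a{\left(-333,-178 \right)}} = -333046 + \sqrt{12356 - 346} = -333046 + \sqrt{12010}$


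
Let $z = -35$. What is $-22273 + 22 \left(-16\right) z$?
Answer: $-9953$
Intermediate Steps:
$-22273 + 22 \left(-16\right) z = -22273 + 22 \left(-16\right) \left(-35\right) = -22273 - -12320 = -22273 + 12320 = -9953$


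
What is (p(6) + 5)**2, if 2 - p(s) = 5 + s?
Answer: 16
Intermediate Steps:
p(s) = -3 - s (p(s) = 2 - (5 + s) = 2 + (-5 - s) = -3 - s)
(p(6) + 5)**2 = ((-3 - 1*6) + 5)**2 = ((-3 - 6) + 5)**2 = (-9 + 5)**2 = (-4)**2 = 16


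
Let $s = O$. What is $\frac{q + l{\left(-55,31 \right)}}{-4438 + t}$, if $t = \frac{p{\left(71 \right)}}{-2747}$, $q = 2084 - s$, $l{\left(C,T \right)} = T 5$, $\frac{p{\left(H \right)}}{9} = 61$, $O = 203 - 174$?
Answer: $- \frac{1214174}{2438347} \approx -0.49795$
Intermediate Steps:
$O = 29$
$p{\left(H \right)} = 549$ ($p{\left(H \right)} = 9 \cdot 61 = 549$)
$l{\left(C,T \right)} = 5 T$
$s = 29$
$q = 2055$ ($q = 2084 - 29 = 2055$)
$t = - \frac{549}{2747}$ ($t = \frac{549}{-2747} = 549 \left(- \frac{1}{2747}\right) = - \frac{549}{2747} \approx -0.19985$)
$\frac{q + l{\left(-55,31 \right)}}{-4438 + t} = \frac{2055 + 5 \cdot 31}{-4438 - \frac{549}{2747}} = \frac{2055 + 155}{- \frac{12191735}{2747}} = 2210 \left(- \frac{2747}{12191735}\right) = - \frac{1214174}{2438347}$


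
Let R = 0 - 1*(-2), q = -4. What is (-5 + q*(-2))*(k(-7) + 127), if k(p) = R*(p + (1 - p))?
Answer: 387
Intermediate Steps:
R = 2 (R = 0 + 2 = 2)
k(p) = 2 (k(p) = 2*(p + (1 - p)) = 2*1 = 2)
(-5 + q*(-2))*(k(-7) + 127) = (-5 - 4*(-2))*(2 + 127) = (-5 + 8)*129 = 3*129 = 387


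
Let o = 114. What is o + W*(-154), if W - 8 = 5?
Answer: -1888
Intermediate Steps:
W = 13 (W = 8 + 5 = 13)
o + W*(-154) = 114 + 13*(-154) = 114 - 2002 = -1888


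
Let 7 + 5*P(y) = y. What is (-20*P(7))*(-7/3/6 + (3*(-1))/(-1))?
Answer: 0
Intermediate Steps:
P(y) = -7/5 + y/5
(-20*P(7))*(-7/3/6 + (3*(-1))/(-1)) = (-20*(-7/5 + (⅕)*7))*(-7/3/6 + (3*(-1))/(-1)) = (-20*(-7/5 + 7/5))*(-7*⅓*(⅙) - 3*(-1)) = (-20*0)*(-7/3*⅙ + 3) = 0*(-7/18 + 3) = 0*(47/18) = 0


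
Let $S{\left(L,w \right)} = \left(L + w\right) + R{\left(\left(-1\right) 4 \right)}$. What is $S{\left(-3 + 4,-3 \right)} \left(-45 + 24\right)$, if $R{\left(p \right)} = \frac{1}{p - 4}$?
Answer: $\frac{357}{8} \approx 44.625$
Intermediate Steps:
$R{\left(p \right)} = \frac{1}{-4 + p}$
$S{\left(L,w \right)} = - \frac{1}{8} + L + w$ ($S{\left(L,w \right)} = \left(L + w\right) + \frac{1}{-4 - 4} = \left(L + w\right) + \frac{1}{-8} = \left(L + w\right) - \frac{1}{8} = - \frac{1}{8} + L + w$)
$S{\left(-3 + 4,-3 \right)} \left(-45 + 24\right) = \left(- \frac{1}{8} + \left(-3 + 4\right) - 3\right) \left(-45 + 24\right) = \left(- \frac{1}{8} + 1 - 3\right) \left(-21\right) = \left(- \frac{17}{8}\right) \left(-21\right) = \frac{357}{8}$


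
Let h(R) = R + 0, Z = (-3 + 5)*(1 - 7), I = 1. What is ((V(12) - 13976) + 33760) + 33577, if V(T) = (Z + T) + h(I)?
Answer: 53362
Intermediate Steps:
Z = -12 (Z = 2*(-6) = -12)
h(R) = R
V(T) = -11 + T (V(T) = (-12 + T) + 1 = -11 + T)
((V(12) - 13976) + 33760) + 33577 = (((-11 + 12) - 13976) + 33760) + 33577 = ((1 - 13976) + 33760) + 33577 = (-13975 + 33760) + 33577 = 19785 + 33577 = 53362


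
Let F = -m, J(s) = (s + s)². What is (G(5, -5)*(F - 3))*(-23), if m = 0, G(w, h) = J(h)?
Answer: 6900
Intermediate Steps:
J(s) = 4*s² (J(s) = (2*s)² = 4*s²)
G(w, h) = 4*h²
F = 0 (F = -1*0 = 0)
(G(5, -5)*(F - 3))*(-23) = ((4*(-5)²)*(0 - 3))*(-23) = ((4*25)*(-3))*(-23) = (100*(-3))*(-23) = -300*(-23) = 6900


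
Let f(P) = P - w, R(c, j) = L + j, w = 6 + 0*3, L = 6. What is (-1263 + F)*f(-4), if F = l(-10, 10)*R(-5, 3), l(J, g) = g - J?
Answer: 10830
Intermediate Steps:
w = 6 (w = 6 + 0 = 6)
R(c, j) = 6 + j
F = 180 (F = (10 - 1*(-10))*(6 + 3) = (10 + 10)*9 = 20*9 = 180)
f(P) = -6 + P (f(P) = P - 1*6 = P - 6 = -6 + P)
(-1263 + F)*f(-4) = (-1263 + 180)*(-6 - 4) = -1083*(-10) = 10830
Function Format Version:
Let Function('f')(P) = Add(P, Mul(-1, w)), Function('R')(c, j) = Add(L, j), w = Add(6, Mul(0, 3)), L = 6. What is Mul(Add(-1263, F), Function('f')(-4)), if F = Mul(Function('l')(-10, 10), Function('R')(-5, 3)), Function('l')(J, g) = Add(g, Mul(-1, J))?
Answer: 10830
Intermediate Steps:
w = 6 (w = Add(6, 0) = 6)
Function('R')(c, j) = Add(6, j)
F = 180 (F = Mul(Add(10, Mul(-1, -10)), Add(6, 3)) = Mul(Add(10, 10), 9) = Mul(20, 9) = 180)
Function('f')(P) = Add(-6, P) (Function('f')(P) = Add(P, Mul(-1, 6)) = Add(P, -6) = Add(-6, P))
Mul(Add(-1263, F), Function('f')(-4)) = Mul(Add(-1263, 180), Add(-6, -4)) = Mul(-1083, -10) = 10830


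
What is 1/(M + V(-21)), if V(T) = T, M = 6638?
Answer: 1/6617 ≈ 0.00015113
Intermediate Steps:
1/(M + V(-21)) = 1/(6638 - 21) = 1/6617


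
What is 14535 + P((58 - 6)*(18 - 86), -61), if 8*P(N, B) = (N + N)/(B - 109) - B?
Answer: 581913/40 ≈ 14548.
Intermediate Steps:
P(N, B) = -B/8 + N/(4*(-109 + B)) (P(N, B) = ((N + N)/(B - 109) - B)/8 = ((2*N)/(-109 + B) - B)/8 = (2*N/(-109 + B) - B)/8 = (-B + 2*N/(-109 + B))/8 = -B/8 + N/(4*(-109 + B)))
14535 + P((58 - 6)*(18 - 86), -61) = 14535 + (-1*(-61)**2 + 2*((58 - 6)*(18 - 86)) + 109*(-61))/(8*(-109 - 61)) = 14535 + (1/8)*(-1*3721 + 2*(52*(-68)) - 6649)/(-170) = 14535 + (1/8)*(-1/170)*(-3721 + 2*(-3536) - 6649) = 14535 + (1/8)*(-1/170)*(-3721 - 7072 - 6649) = 14535 + (1/8)*(-1/170)*(-17442) = 14535 + 513/40 = 581913/40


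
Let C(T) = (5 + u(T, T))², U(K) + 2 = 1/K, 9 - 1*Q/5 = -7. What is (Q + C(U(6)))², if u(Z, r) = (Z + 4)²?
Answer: 50841681361/1679616 ≈ 30270.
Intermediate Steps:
u(Z, r) = (4 + Z)²
Q = 80 (Q = 45 - 5*(-7) = 45 + 35 = 80)
U(K) = -2 + 1/K
C(T) = (5 + (4 + T)²)²
(Q + C(U(6)))² = (80 + (5 + (4 + (-2 + 1/6))²)²)² = (80 + (5 + (4 + (-2 + ⅙))²)²)² = (80 + (5 + (4 - 11/6)²)²)² = (80 + (5 + (13/6)²)²)² = (80 + (5 + 169/36)²)² = (80 + (349/36)²)² = (80 + 121801/1296)² = (225481/1296)² = 50841681361/1679616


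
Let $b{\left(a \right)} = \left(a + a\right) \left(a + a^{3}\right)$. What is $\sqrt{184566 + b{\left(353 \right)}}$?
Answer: $\sqrt{31055239546} \approx 1.7623 \cdot 10^{5}$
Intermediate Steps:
$b{\left(a \right)} = 2 a \left(a + a^{3}\right)$
$\sqrt{184566 + b{\left(353 \right)}} = \sqrt{184566 + 2 \cdot 353^{2} \left(1 + 353^{2}\right)} = \sqrt{184566 + 2 \cdot 124609 \left(1 + 124609\right)} = \sqrt{184566 + 2 \cdot 124609 \cdot 124610} = \sqrt{184566 + 31055054980} = \sqrt{31055239546}$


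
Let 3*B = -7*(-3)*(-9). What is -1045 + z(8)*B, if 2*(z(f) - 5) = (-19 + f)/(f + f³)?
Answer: -1413707/1040 ≈ -1359.3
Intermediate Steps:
z(f) = 5 + (-19 + f)/(2*(f + f³)) (z(f) = 5 + ((-19 + f)/(f + f³))/2 = 5 + (-19 + f)/(2*(f + f³)))
B = -63 (B = (-7*(-3)*(-9))/3 = (21*(-9))/3 = (⅓)*(-189) = -63)
-1045 + z(8)*B = -1045 + ((½)*(-19 + 10*8³ + 11*8)/(8*(1 + 8²)))*(-63) = -1045 + ((½)*(⅛)*(-19 + 10*512 + 88)/(1 + 64))*(-63) = -1045 + ((½)*(⅛)*(-19 + 5120 + 88)/65)*(-63) = -1045 + ((½)*(⅛)*(1/65)*5189)*(-63) = -1045 + (5189/1040)*(-63) = -1045 - 326907/1040 = -1413707/1040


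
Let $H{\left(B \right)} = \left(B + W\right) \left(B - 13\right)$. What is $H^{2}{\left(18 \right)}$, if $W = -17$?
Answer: $25$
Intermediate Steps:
$H{\left(B \right)} = \left(-17 + B\right) \left(-13 + B\right)$ ($H{\left(B \right)} = \left(B - 17\right) \left(B - 13\right) = \left(-17 + B\right) \left(-13 + B\right)$)
$H^{2}{\left(18 \right)} = \left(221 + 18^{2} - 540\right)^{2} = \left(221 + 324 - 540\right)^{2} = 5^{2} = 25$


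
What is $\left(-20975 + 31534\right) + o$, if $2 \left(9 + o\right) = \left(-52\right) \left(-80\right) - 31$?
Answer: $\frac{25229}{2} \approx 12615.0$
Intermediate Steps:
$o = \frac{4111}{2}$ ($o = -9 + \frac{\left(-52\right) \left(-80\right) - 31}{2} = -9 + \frac{4160 - 31}{2} = -9 + \frac{1}{2} \cdot 4129 = -9 + \frac{4129}{2} = \frac{4111}{2} \approx 2055.5$)
$\left(-20975 + 31534\right) + o = \left(-20975 + 31534\right) + \frac{4111}{2} = 10559 + \frac{4111}{2} = \frac{25229}{2}$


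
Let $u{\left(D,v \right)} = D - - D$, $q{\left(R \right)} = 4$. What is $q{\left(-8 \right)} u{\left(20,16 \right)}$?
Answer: $160$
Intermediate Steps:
$u{\left(D,v \right)} = 2 D$ ($u{\left(D,v \right)} = D + D = 2 D$)
$q{\left(-8 \right)} u{\left(20,16 \right)} = 4 \cdot 2 \cdot 20 = 4 \cdot 40 = 160$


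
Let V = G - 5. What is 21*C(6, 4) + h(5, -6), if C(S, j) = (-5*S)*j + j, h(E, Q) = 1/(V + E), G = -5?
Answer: -12181/5 ≈ -2436.2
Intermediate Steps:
V = -10 (V = -5 - 5 = -10)
h(E, Q) = 1/(-10 + E)
C(S, j) = j - 5*S*j (C(S, j) = -5*S*j + j = j - 5*S*j)
21*C(6, 4) + h(5, -6) = 21*(4*(1 - 5*6)) + 1/(-10 + 5) = 21*(4*(1 - 30)) + 1/(-5) = 21*(4*(-29)) - ⅕ = 21*(-116) - ⅕ = -2436 - ⅕ = -12181/5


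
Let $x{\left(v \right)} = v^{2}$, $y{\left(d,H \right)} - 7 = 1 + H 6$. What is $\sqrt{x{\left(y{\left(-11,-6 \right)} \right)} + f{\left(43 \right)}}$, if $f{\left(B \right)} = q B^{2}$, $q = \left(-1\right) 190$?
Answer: $i \sqrt{350526} \approx 592.05 i$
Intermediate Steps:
$q = -190$
$y{\left(d,H \right)} = 8 + 6 H$ ($y{\left(d,H \right)} = 7 + \left(1 + H 6\right) = 7 + \left(1 + 6 H\right) = 8 + 6 H$)
$f{\left(B \right)} = - 190 B^{2}$
$\sqrt{x{\left(y{\left(-11,-6 \right)} \right)} + f{\left(43 \right)}} = \sqrt{\left(8 + 6 \left(-6\right)\right)^{2} - 190 \cdot 43^{2}} = \sqrt{\left(8 - 36\right)^{2} - 351310} = \sqrt{\left(-28\right)^{2} - 351310} = \sqrt{784 - 351310} = \sqrt{-350526} = i \sqrt{350526}$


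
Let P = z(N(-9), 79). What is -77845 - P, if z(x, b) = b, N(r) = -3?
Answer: -77924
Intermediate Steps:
P = 79
-77845 - P = -77845 - 1*79 = -77845 - 79 = -77924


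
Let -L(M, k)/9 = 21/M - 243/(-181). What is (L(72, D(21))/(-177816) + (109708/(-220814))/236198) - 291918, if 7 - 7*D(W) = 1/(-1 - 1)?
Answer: -10538047556782309399879/36099341457848768 ≈ -2.9192e+5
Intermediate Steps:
D(W) = 15/14 (D(W) = 1 - 1/(7*(-1 - 1)) = 1 - 1/7/(-2) = 1 - 1/7*(-1/2) = 1 + 1/14 = 15/14)
L(M, k) = -2187/181 - 189/M (L(M, k) = -9*(21/M - 243/(-181)) = -9*(21/M - 243*(-1/181)) = -9*(21/M + 243/181) = -9*(243/181 + 21/M) = -2187/181 - 189/M)
(L(72, D(21))/(-177816) + (109708/(-220814))/236198) - 291918 = ((-2187/181 - 189/72)/(-177816) + (109708/(-220814))/236198) - 291918 = ((-2187/181 - 189*1/72)*(-1/177816) + (109708*(-1/220814))*(1/236198)) - 291918 = ((-2187/181 - 21/8)*(-1/177816) - 54854/110407*1/236198) - 291918 = (-21297/1448*(-1/177816) - 27427/13038956293) - 291918 = (229/2768576 - 27427/13038956293) - 291918 = 2909987257145/36099341457848768 - 291918 = -10538047556782309399879/36099341457848768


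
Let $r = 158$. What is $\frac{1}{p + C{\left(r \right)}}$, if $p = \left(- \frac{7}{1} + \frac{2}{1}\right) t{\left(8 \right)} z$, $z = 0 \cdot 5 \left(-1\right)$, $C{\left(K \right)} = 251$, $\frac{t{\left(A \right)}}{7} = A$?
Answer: $\frac{1}{251} \approx 0.0039841$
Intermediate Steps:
$t{\left(A \right)} = 7 A$
$z = 0$ ($z = 0 \left(-1\right) = 0$)
$p = 0$ ($p = \left(- \frac{7}{1} + \frac{2}{1}\right) 7 \cdot 8 \cdot 0 = \left(\left(-7\right) 1 + 2 \cdot 1\right) 56 \cdot 0 = \left(-7 + 2\right) 56 \cdot 0 = \left(-5\right) 56 \cdot 0 = \left(-280\right) 0 = 0$)
$\frac{1}{p + C{\left(r \right)}} = \frac{1}{0 + 251} = \frac{1}{251}$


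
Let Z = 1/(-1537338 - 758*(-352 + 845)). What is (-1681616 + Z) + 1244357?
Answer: -835615941289/1911032 ≈ -4.3726e+5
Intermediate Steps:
Z = -1/1911032 (Z = 1/(-1537338 - 758*493) = 1/(-1537338 - 373694) = 1/(-1911032) = -1/1911032 ≈ -5.2328e-7)
(-1681616 + Z) + 1244357 = (-1681616 - 1/1911032) + 1244357 = -3213621987713/1911032 + 1244357 = -835615941289/1911032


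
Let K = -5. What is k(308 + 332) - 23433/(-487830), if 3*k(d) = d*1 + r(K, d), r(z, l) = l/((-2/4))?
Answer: -104046967/487830 ≈ -213.29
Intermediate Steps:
r(z, l) = -2*l (r(z, l) = l/((-2*¼)) = l/(-½) = l*(-2) = -2*l)
k(d) = -d/3 (k(d) = (d*1 - 2*d)/3 = (d - 2*d)/3 = (-d)/3 = -d/3)
k(308 + 332) - 23433/(-487830) = -(308 + 332)/3 - 23433/(-487830) = -⅓*640 - 23433*(-1/487830) = -640/3 + 7811/162610 = -104046967/487830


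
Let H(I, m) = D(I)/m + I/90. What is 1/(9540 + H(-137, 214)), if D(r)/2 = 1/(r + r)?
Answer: 659655/6292104536 ≈ 0.00010484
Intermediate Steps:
D(r) = 1/r (D(r) = 2/(r + r) = 2/((2*r)) = 2*(1/(2*r)) = 1/r)
H(I, m) = I/90 + 1/(I*m) (H(I, m) = 1/(I*m) + I/90 = I/90 + 1/(I*m))
1/(9540 + H(-137, 214)) = 1/(9540 + ((1/90)*(-137) + 1/(-137*214))) = 1/(9540 + (-137/90 - 1/137*1/214)) = 1/(9540 + (-137/90 - 1/29318)) = 1/(9540 - 1004164/659655) = 1/(6292104536/659655) = 659655/6292104536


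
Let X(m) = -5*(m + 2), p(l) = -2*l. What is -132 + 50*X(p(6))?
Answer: 2368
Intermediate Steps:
X(m) = -10 - 5*m (X(m) = -5*(2 + m) = -10 - 5*m)
-132 + 50*X(p(6)) = -132 + 50*(-10 - (-10)*6) = -132 + 50*(-10 - 5*(-12)) = -132 + 50*(-10 + 60) = -132 + 50*50 = -132 + 2500 = 2368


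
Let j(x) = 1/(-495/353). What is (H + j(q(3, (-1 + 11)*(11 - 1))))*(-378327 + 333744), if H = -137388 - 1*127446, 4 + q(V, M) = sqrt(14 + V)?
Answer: 177106890233/15 ≈ 1.1807e+10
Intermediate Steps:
q(V, M) = -4 + sqrt(14 + V)
j(x) = -353/495 (j(x) = 1/(-495*1/353) = 1/(-495/353) = -353/495)
H = -264834 (H = -137388 - 127446 = -264834)
(H + j(q(3, (-1 + 11)*(11 - 1))))*(-378327 + 333744) = (-264834 - 353/495)*(-378327 + 333744) = -131093183/495*(-44583) = 177106890233/15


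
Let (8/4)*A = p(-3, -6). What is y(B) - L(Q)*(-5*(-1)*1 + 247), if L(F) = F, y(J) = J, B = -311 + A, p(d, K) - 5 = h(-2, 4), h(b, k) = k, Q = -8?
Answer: 3419/2 ≈ 1709.5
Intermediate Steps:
p(d, K) = 9 (p(d, K) = 5 + 4 = 9)
A = 9/2 (A = (½)*9 = 9/2 ≈ 4.5000)
B = -613/2 (B = -311 + 9/2 = -613/2 ≈ -306.50)
y(B) - L(Q)*(-5*(-1)*1 + 247) = -613/2 - (-8)*(-5*(-1)*1 + 247) = -613/2 - (-8)*(5*1 + 247) = -613/2 - (-8)*(5 + 247) = -613/2 - (-8)*252 = -613/2 - 1*(-2016) = -613/2 + 2016 = 3419/2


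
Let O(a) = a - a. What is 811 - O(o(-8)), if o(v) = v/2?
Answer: 811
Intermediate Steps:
o(v) = v/2 (o(v) = v*(1/2) = v/2)
O(a) = 0
811 - O(o(-8)) = 811 - 1*0 = 811 + 0 = 811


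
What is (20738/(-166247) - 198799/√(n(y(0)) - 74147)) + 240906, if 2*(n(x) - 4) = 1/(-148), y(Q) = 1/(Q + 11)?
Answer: 40049879044/166247 + 397598*I*√180447594/7315443 ≈ 2.4091e+5 + 730.09*I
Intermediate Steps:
y(Q) = 1/(11 + Q)
n(x) = 1183/296 (n(x) = 4 + (½)/(-148) = 4 + (½)*(-1/148) = 4 - 1/296 = 1183/296)
(20738/(-166247) - 198799/√(n(y(0)) - 74147)) + 240906 = (20738/(-166247) - 198799/√(1183/296 - 74147)) + 240906 = (20738*(-1/166247) - 198799*(-2*I*√180447594/7315443)) + 240906 = (-20738/166247 - 198799*(-2*I*√180447594/7315443)) + 240906 = (-20738/166247 - (-397598)*I*√180447594/7315443) + 240906 = (-20738/166247 + 397598*I*√180447594/7315443) + 240906 = 40049879044/166247 + 397598*I*√180447594/7315443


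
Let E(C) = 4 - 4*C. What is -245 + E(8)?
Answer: -273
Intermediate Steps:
-245 + E(8) = -245 + (4 - 4*8) = -245 + (4 - 32) = -245 - 28 = -273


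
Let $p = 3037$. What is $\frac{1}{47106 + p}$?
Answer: $\frac{1}{50143} \approx 1.9943 \cdot 10^{-5}$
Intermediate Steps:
$\frac{1}{47106 + p} = \frac{1}{47106 + 3037} = \frac{1}{50143}$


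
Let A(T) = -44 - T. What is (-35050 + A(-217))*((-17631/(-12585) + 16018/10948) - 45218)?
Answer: 36212601088102699/22963430 ≈ 1.5770e+9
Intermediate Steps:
(-35050 + A(-217))*((-17631/(-12585) + 16018/10948) - 45218) = (-35050 + (-44 - 1*(-217)))*((-17631/(-12585) + 16018/10948) - 45218) = (-35050 + (-44 + 217))*((-17631*(-1/12585) + 16018*(1/10948)) - 45218) = (-35050 + 173)*((5877/4195 + 8009/5474) - 45218) = -34877*(65768453/22963430 - 45218) = -34877*(-1038294609287/22963430) = 36212601088102699/22963430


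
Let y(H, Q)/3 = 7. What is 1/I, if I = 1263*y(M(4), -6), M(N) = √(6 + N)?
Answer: 1/26523 ≈ 3.7703e-5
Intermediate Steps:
y(H, Q) = 21 (y(H, Q) = 3*7 = 21)
I = 26523 (I = 1263*21 = 26523)
1/I = 1/26523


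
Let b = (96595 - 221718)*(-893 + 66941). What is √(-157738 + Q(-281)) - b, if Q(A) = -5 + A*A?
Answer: 8264123904 + I*√78782 ≈ 8.2641e+9 + 280.68*I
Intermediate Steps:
Q(A) = -5 + A²
b = -8264123904 (b = -125123*66048 = -8264123904)
√(-157738 + Q(-281)) - b = √(-157738 + (-5 + (-281)²)) - 1*(-8264123904) = √(-157738 + (-5 + 78961)) + 8264123904 = √(-157738 + 78956) + 8264123904 = √(-78782) + 8264123904 = I*√78782 + 8264123904 = 8264123904 + I*√78782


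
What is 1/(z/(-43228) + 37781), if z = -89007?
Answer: 43228/1633286075 ≈ 2.6467e-5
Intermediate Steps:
1/(z/(-43228) + 37781) = 1/(-89007/(-43228) + 37781) = 1/(-89007*(-1/43228) + 37781) = 1/(89007/43228 + 37781) = 1/(1633286075/43228) = 43228/1633286075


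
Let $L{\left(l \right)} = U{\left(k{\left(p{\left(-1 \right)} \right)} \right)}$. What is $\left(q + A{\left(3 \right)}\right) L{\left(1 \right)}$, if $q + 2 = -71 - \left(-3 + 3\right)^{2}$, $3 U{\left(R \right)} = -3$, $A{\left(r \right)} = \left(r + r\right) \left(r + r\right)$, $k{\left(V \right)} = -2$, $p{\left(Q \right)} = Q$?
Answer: $37$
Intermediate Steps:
$A{\left(r \right)} = 4 r^{2}$ ($A{\left(r \right)} = 2 r 2 r = 4 r^{2}$)
$U{\left(R \right)} = -1$ ($U{\left(R \right)} = \frac{1}{3} \left(-3\right) = -1$)
$L{\left(l \right)} = -1$
$q = -73$ ($q = -2 - \left(71 + \left(-3 + 3\right)^{2}\right) = -2 - 71 = -73$)
$\left(q + A{\left(3 \right)}\right) L{\left(1 \right)} = \left(-73 + 4 \cdot 3^{2}\right) \left(-1\right) = \left(-73 + 4 \cdot 9\right) \left(-1\right) = \left(-73 + 36\right) \left(-1\right) = \left(-37\right) \left(-1\right) = 37$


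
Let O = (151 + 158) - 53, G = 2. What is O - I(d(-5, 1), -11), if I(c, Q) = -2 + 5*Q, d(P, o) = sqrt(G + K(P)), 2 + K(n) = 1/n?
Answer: 313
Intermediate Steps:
K(n) = -2 + 1/n
d(P, o) = sqrt(1/P) (d(P, o) = sqrt(2 + (-2 + 1/P)) = sqrt(1/P))
O = 256 (O = 309 - 53 = 256)
O - I(d(-5, 1), -11) = 256 - (-2 + 5*(-11)) = 256 - (-2 - 55) = 256 - 1*(-57) = 256 + 57 = 313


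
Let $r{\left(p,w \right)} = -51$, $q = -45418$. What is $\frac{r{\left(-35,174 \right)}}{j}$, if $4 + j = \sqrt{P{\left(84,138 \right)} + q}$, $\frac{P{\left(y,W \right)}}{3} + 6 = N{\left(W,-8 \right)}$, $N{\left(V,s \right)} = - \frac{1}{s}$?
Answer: $\frac{96}{21389} + \frac{6 i \sqrt{726970}}{21389} \approx 0.0044883 + 0.23918 i$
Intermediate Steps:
$P{\left(y,W \right)} = - \frac{141}{8}$ ($P{\left(y,W \right)} = -18 + 3 \left(- \frac{1}{-8}\right) = -18 + 3 \left(\left(-1\right) \left(- \frac{1}{8}\right)\right) = -18 + 3 \cdot \frac{1}{8} = -18 + \frac{3}{8} = - \frac{141}{8}$)
$j = -4 + \frac{i \sqrt{726970}}{4}$ ($j = -4 + \sqrt{- \frac{141}{8} - 45418} = -4 + \sqrt{- \frac{363485}{8}} = -4 + \frac{i \sqrt{726970}}{4} \approx -4.0 + 213.16 i$)
$\frac{r{\left(-35,174 \right)}}{j} = - \frac{51}{-4 + \frac{i \sqrt{726970}}{4}}$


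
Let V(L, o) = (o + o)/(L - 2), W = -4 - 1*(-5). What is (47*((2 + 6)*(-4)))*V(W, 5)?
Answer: 15040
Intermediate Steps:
W = 1 (W = -4 + 5 = 1)
V(L, o) = 2*o/(-2 + L) (V(L, o) = (2*o)/(-2 + L) = 2*o/(-2 + L))
(47*((2 + 6)*(-4)))*V(W, 5) = (47*((2 + 6)*(-4)))*(2*5/(-2 + 1)) = (47*(8*(-4)))*(2*5/(-1)) = (47*(-32))*(2*5*(-1)) = -1504*(-10) = 15040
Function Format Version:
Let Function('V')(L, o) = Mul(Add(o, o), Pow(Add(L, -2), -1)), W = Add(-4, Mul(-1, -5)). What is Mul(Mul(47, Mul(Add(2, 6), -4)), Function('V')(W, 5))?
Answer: 15040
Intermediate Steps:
W = 1 (W = Add(-4, 5) = 1)
Function('V')(L, o) = Mul(2, o, Pow(Add(-2, L), -1)) (Function('V')(L, o) = Mul(Mul(2, o), Pow(Add(-2, L), -1)) = Mul(2, o, Pow(Add(-2, L), -1)))
Mul(Mul(47, Mul(Add(2, 6), -4)), Function('V')(W, 5)) = Mul(Mul(47, Mul(Add(2, 6), -4)), Mul(2, 5, Pow(Add(-2, 1), -1))) = Mul(Mul(47, Mul(8, -4)), Mul(2, 5, Pow(-1, -1))) = Mul(Mul(47, -32), Mul(2, 5, -1)) = Mul(-1504, -10) = 15040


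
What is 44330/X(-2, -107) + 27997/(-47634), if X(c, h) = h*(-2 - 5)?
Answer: 2090645467/35677866 ≈ 58.598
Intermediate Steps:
X(c, h) = -7*h (X(c, h) = h*(-7) = -7*h)
44330/X(-2, -107) + 27997/(-47634) = 44330/((-7*(-107))) + 27997/(-47634) = 44330/749 + 27997*(-1/47634) = 44330*(1/749) - 27997/47634 = 44330/749 - 27997/47634 = 2090645467/35677866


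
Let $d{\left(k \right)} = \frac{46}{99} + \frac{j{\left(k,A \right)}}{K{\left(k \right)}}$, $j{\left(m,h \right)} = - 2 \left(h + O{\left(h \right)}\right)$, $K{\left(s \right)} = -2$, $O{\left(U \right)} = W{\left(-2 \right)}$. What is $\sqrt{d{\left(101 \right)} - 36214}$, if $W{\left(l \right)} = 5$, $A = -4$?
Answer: $\frac{i \sqrt{39435451}}{33} \approx 190.3 i$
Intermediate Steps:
$O{\left(U \right)} = 5$
$j{\left(m,h \right)} = -10 - 2 h$ ($j{\left(m,h \right)} = - 2 \left(h + 5\right) = - 2 \left(5 + h\right) = -10 - 2 h$)
$d{\left(k \right)} = \frac{145}{99}$ ($d{\left(k \right)} = \frac{46}{99} + \frac{-10 - -8}{-2} = 46 \cdot \frac{1}{99} + \left(-10 + 8\right) \left(- \frac{1}{2}\right) = \frac{46}{99} - -1 = \frac{46}{99} + 1 = \frac{145}{99}$)
$\sqrt{d{\left(101 \right)} - 36214} = \sqrt{\frac{145}{99} - 36214} = \sqrt{- \frac{3585041}{99}} = \frac{i \sqrt{39435451}}{33}$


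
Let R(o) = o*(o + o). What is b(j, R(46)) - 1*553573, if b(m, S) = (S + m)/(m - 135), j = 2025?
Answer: -1046246713/1890 ≈ -5.5357e+5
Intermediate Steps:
R(o) = 2*o² (R(o) = o*(2*o) = 2*o²)
b(m, S) = (S + m)/(-135 + m)
b(j, R(46)) - 1*553573 = (2*46² + 2025)/(-135 + 2025) - 1*553573 = (2*2116 + 2025)/1890 - 553573 = (4232 + 2025)/1890 - 553573 = (1/1890)*6257 - 553573 = 6257/1890 - 553573 = -1046246713/1890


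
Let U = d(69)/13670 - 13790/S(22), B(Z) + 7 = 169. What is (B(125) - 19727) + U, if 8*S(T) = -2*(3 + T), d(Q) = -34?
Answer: -118646048/6835 ≈ -17359.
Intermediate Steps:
B(Z) = 162 (B(Z) = -7 + 169 = 162)
S(T) = -3/4 - T/4 (S(T) = (-2*(3 + T))/8 = (-6 - 2*T)/8 = -3/4 - T/4)
U = 15080727/6835 (U = -34/13670 - 13790/(-3/4 - 1/4*22) = -34*1/13670 - 13790/(-3/4 - 11/2) = -17/6835 - 13790/(-25/4) = -17/6835 - 13790*(-4/25) = -17/6835 + 11032/5 = 15080727/6835 ≈ 2206.4)
(B(125) - 19727) + U = (162 - 19727) + 15080727/6835 = -19565 + 15080727/6835 = -118646048/6835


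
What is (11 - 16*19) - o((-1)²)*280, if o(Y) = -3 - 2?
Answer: 1107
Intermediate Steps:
o(Y) = -5
(11 - 16*19) - o((-1)²)*280 = (11 - 16*19) - (-5)*280 = (11 - 304) - 1*(-1400) = -293 + 1400 = 1107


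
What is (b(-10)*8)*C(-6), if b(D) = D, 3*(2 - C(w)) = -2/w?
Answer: -1360/9 ≈ -151.11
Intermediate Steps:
C(w) = 2 + 2/(3*w) (C(w) = 2 - (-2)/(3*w) = 2 + 2/(3*w))
(b(-10)*8)*C(-6) = (-10*8)*(2 + (⅔)/(-6)) = -80*(2 + (⅔)*(-⅙)) = -80*(2 - ⅑) = -80*17/9 = -1360/9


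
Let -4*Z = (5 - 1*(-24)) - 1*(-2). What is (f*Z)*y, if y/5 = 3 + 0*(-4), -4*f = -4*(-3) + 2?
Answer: 3255/8 ≈ 406.88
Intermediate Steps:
Z = -31/4 (Z = -((5 - 1*(-24)) - 1*(-2))/4 = -((5 + 24) + 2)/4 = -(29 + 2)/4 = -¼*31 = -31/4 ≈ -7.7500)
f = -7/2 (f = -(-4*(-3) + 2)/4 = -(12 + 2)/4 = -¼*14 = -7/2 ≈ -3.5000)
y = 15 (y = 5*(3 + 0*(-4)) = 5*(3 + 0) = 5*3 = 15)
(f*Z)*y = -7/2*(-31/4)*15 = (217/8)*15 = 3255/8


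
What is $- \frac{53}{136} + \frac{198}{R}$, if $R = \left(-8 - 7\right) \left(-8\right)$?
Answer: $\frac{857}{680} \approx 1.2603$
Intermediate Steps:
$R = 120$ ($R = \left(-15\right) \left(-8\right) = 120$)
$- \frac{53}{136} + \frac{198}{R} = - \frac{53}{136} + \frac{198}{120} = \left(-53\right) \frac{1}{136} + 198 \cdot \frac{1}{120} = - \frac{53}{136} + \frac{33}{20} = \frac{857}{680}$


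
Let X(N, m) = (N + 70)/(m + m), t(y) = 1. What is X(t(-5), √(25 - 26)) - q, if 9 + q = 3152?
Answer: -3143 - 71*I/2 ≈ -3143.0 - 35.5*I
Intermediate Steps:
q = 3143 (q = -9 + 3152 = 3143)
X(N, m) = (70 + N)/(2*m) (X(N, m) = (70 + N)/((2*m)) = (70 + N)*(1/(2*m)) = (70 + N)/(2*m))
X(t(-5), √(25 - 26)) - q = (70 + 1)/(2*(√(25 - 26))) - 1*3143 = (½)*71/√(-1) - 3143 = (½)*71/I - 3143 = (½)*(-I)*71 - 3143 = -71*I/2 - 3143 = -3143 - 71*I/2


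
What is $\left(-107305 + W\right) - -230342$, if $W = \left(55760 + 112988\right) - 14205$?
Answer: $277580$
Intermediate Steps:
$W = 154543$ ($W = 168748 - 14205 = 154543$)
$\left(-107305 + W\right) - -230342 = \left(-107305 + 154543\right) - -230342 = 47238 + 230342 = 277580$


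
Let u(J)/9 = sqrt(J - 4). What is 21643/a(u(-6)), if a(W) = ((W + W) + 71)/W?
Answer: 35061660/8281 + 13829877*I*sqrt(10)/8281 ≈ 4234.0 + 5281.2*I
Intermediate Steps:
u(J) = 9*sqrt(-4 + J) (u(J) = 9*sqrt(J - 4) = 9*sqrt(-4 + J))
a(W) = (71 + 2*W)/W (a(W) = (2*W + 71)/W = (71 + 2*W)/W)
21643/a(u(-6)) = 21643/(2 + 71/((9*sqrt(-4 - 6)))) = 21643/(2 + 71/((9*sqrt(-10)))) = 21643/(2 + 71/((9*(I*sqrt(10))))) = 21643/(2 + 71/((9*I*sqrt(10)))) = 21643/(2 + 71*(-I*sqrt(10)/90)) = 21643/(2 - 71*I*sqrt(10)/90)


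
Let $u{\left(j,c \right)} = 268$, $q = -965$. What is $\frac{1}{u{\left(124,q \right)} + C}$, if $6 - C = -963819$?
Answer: $\frac{1}{964093} \approx 1.0372 \cdot 10^{-6}$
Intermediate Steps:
$C = 963825$ ($C = 6 - -963819 = 6 + 963819 = 963825$)
$\frac{1}{u{\left(124,q \right)} + C} = \frac{1}{268 + 963825} = \frac{1}{964093}$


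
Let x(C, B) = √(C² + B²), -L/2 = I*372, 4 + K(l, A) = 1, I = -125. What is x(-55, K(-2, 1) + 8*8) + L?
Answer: 93000 + √6746 ≈ 93082.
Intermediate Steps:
K(l, A) = -3 (K(l, A) = -4 + 1 = -3)
L = 93000 (L = -(-250)*372 = -2*(-46500) = 93000)
x(C, B) = √(B² + C²)
x(-55, K(-2, 1) + 8*8) + L = √((-3 + 8*8)² + (-55)²) + 93000 = √((-3 + 64)² + 3025) + 93000 = √(61² + 3025) + 93000 = √(3721 + 3025) + 93000 = √6746 + 93000 = 93000 + √6746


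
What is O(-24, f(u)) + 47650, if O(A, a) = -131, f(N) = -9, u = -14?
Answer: 47519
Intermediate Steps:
O(-24, f(u)) + 47650 = -131 + 47650 = 47519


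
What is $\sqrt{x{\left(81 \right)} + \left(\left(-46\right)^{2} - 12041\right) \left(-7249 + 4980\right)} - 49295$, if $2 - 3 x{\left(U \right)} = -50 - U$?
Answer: $-49295 + \frac{2 \sqrt{50669706}}{3} \approx -44550.0$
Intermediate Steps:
$x{\left(U \right)} = \frac{52}{3} + \frac{U}{3}$ ($x{\left(U \right)} = \frac{2}{3} - \frac{-50 - U}{3} = \frac{2}{3} + \left(\frac{50}{3} + \frac{U}{3}\right) = \frac{52}{3} + \frac{U}{3}$)
$\sqrt{x{\left(81 \right)} + \left(\left(-46\right)^{2} - 12041\right) \left(-7249 + 4980\right)} - 49295 = \sqrt{\left(\frac{52}{3} + \frac{1}{3} \cdot 81\right) + \left(\left(-46\right)^{2} - 12041\right) \left(-7249 + 4980\right)} - 49295 = \sqrt{\left(\frac{52}{3} + 27\right) + \left(2116 - 12041\right) \left(-2269\right)} - 49295 = \sqrt{\frac{133}{3} - -22519825} - 49295 = \sqrt{\frac{133}{3} + 22519825} - 49295 = \sqrt{\frac{67559608}{3}} - 49295 = \frac{2 \sqrt{50669706}}{3} - 49295 = -49295 + \frac{2 \sqrt{50669706}}{3}$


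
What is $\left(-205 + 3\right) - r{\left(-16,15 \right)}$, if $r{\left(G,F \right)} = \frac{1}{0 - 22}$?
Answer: $- \frac{4443}{22} \approx -201.95$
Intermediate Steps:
$r{\left(G,F \right)} = - \frac{1}{22}$ ($r{\left(G,F \right)} = \frac{1}{-22} = - \frac{1}{22}$)
$\left(-205 + 3\right) - r{\left(-16,15 \right)} = \left(-205 + 3\right) - - \frac{1}{22} = -202 + \frac{1}{22} = - \frac{4443}{22}$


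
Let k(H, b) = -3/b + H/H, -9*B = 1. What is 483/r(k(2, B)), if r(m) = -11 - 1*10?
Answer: -23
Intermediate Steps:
B = -⅑ (B = -⅑*1 = -⅑ ≈ -0.11111)
k(H, b) = 1 - 3/b (k(H, b) = -3/b + 1 = 1 - 3/b)
r(m) = -21 (r(m) = -11 - 10 = -21)
483/r(k(2, B)) = 483/(-21) = 483*(-1/21) = -23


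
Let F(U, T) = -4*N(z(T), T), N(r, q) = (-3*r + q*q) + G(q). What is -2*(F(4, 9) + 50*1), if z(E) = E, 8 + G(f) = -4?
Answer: 236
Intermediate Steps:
G(f) = -12 (G(f) = -8 - 4 = -12)
N(r, q) = -12 + q² - 3*r (N(r, q) = (-3*r + q*q) - 12 = (-3*r + q²) - 12 = (q² - 3*r) - 12 = -12 + q² - 3*r)
F(U, T) = 48 - 4*T² + 12*T (F(U, T) = -4*(-12 + T² - 3*T) = 48 - 4*T² + 12*T)
-2*(F(4, 9) + 50*1) = -2*((48 - 4*9² + 12*9) + 50*1) = -2*((48 - 4*81 + 108) + 50) = -2*((48 - 324 + 108) + 50) = -2*(-168 + 50) = -2*(-118) = 236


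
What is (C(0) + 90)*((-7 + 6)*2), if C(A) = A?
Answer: -180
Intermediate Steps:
(C(0) + 90)*((-7 + 6)*2) = (0 + 90)*((-7 + 6)*2) = 90*(-1*2) = 90*(-2) = -180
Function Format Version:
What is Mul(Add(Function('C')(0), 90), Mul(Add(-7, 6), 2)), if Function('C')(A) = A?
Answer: -180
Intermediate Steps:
Mul(Add(Function('C')(0), 90), Mul(Add(-7, 6), 2)) = Mul(Add(0, 90), Mul(Add(-7, 6), 2)) = Mul(90, Mul(-1, 2)) = Mul(90, -2) = -180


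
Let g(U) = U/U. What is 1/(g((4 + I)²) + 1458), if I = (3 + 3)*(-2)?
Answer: 1/1459 ≈ 0.00068540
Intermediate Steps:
I = -12 (I = 6*(-2) = -12)
g(U) = 1
1/(g((4 + I)²) + 1458) = 1/(1 + 1458) = 1/1459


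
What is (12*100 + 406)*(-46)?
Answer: -73876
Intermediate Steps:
(12*100 + 406)*(-46) = (1200 + 406)*(-46) = 1606*(-46) = -73876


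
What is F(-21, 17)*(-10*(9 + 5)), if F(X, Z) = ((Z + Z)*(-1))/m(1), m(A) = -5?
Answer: -952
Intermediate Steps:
F(X, Z) = 2*Z/5 (F(X, Z) = ((Z + Z)*(-1))/(-5) = ((2*Z)*(-1))*(-⅕) = -2*Z*(-⅕) = 2*Z/5)
F(-21, 17)*(-10*(9 + 5)) = ((⅖)*17)*(-10*(9 + 5)) = 34*(-10*14)/5 = (34/5)*(-140) = -952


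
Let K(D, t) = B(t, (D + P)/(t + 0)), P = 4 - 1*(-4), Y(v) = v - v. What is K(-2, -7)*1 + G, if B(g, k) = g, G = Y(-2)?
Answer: -7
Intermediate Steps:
Y(v) = 0
P = 8 (P = 4 + 4 = 8)
G = 0
K(D, t) = t
K(-2, -7)*1 + G = -7*1 + 0 = -7 + 0 = -7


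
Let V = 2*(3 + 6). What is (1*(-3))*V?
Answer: -54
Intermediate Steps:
V = 18 (V = 2*9 = 18)
(1*(-3))*V = (1*(-3))*18 = -3*18 = -54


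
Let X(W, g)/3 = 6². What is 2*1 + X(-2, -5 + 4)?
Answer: 110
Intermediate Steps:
X(W, g) = 108 (X(W, g) = 3*6² = 3*36 = 108)
2*1 + X(-2, -5 + 4) = 2*1 + 108 = 2 + 108 = 110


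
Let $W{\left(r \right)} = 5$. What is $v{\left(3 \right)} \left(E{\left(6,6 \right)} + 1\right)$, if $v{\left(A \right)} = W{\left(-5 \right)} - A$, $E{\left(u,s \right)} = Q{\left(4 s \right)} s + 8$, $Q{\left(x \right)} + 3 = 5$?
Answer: $42$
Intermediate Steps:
$Q{\left(x \right)} = 2$ ($Q{\left(x \right)} = -3 + 5 = 2$)
$E{\left(u,s \right)} = 8 + 2 s$ ($E{\left(u,s \right)} = 2 s + 8 = 8 + 2 s$)
$v{\left(A \right)} = 5 - A$
$v{\left(3 \right)} \left(E{\left(6,6 \right)} + 1\right) = \left(5 - 3\right) \left(\left(8 + 2 \cdot 6\right) + 1\right) = \left(5 - 3\right) \left(\left(8 + 12\right) + 1\right) = 2 \left(20 + 1\right) = 2 \cdot 21 = 42$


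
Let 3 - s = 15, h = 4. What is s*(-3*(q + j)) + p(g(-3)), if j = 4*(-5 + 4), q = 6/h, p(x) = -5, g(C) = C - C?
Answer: -95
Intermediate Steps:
g(C) = 0
q = 3/2 (q = 6/4 = 6*(1/4) = 3/2 ≈ 1.5000)
j = -4 (j = 4*(-1) = -4)
s = -12 (s = 3 - 1*15 = 3 - 15 = -12)
s*(-3*(q + j)) + p(g(-3)) = -(-36)*(3/2 - 4) - 5 = -(-36)*(-5)/2 - 5 = -12*15/2 - 5 = -90 - 5 = -95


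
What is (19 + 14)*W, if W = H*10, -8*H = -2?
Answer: 165/2 ≈ 82.500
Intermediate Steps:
H = ¼ (H = -⅛*(-2) = ¼ ≈ 0.25000)
W = 5/2 (W = (¼)*10 = 5/2 ≈ 2.5000)
(19 + 14)*W = (19 + 14)*(5/2) = 33*(5/2) = 165/2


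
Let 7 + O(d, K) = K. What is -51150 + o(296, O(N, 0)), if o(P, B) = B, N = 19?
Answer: -51157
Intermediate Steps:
O(d, K) = -7 + K
-51150 + o(296, O(N, 0)) = -51150 + (-7 + 0) = -51150 - 7 = -51157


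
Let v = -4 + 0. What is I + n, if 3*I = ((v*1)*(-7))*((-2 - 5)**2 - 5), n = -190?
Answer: 662/3 ≈ 220.67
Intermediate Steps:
v = -4
I = 1232/3 (I = ((-4*1*(-7))*((-2 - 5)**2 - 5))/3 = ((-4*(-7))*((-7)**2 - 5))/3 = (28*(49 - 5))/3 = (28*44)/3 = (1/3)*1232 = 1232/3 ≈ 410.67)
I + n = 1232/3 - 190 = 662/3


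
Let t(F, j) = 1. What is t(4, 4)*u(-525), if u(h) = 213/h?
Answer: -71/175 ≈ -0.40571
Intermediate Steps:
t(4, 4)*u(-525) = 1*(213/(-525)) = 1*(213*(-1/525)) = 1*(-71/175) = -71/175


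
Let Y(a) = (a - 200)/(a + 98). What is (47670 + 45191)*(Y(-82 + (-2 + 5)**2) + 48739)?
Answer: 113123455922/25 ≈ 4.5249e+9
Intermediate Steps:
Y(a) = (-200 + a)/(98 + a)
(47670 + 45191)*(Y(-82 + (-2 + 5)**2) + 48739) = (47670 + 45191)*((-200 + (-82 + (-2 + 5)**2))/(98 + (-82 + (-2 + 5)**2)) + 48739) = 92861*((-200 + (-82 + 3**2))/(98 + (-82 + 3**2)) + 48739) = 92861*((-200 + (-82 + 9))/(98 + (-82 + 9)) + 48739) = 92861*((-200 - 73)/(98 - 73) + 48739) = 92861*(-273/25 + 48739) = 92861*(1218202/25) = 113123455922/25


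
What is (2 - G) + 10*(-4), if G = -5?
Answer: -33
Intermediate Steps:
(2 - G) + 10*(-4) = (2 - 1*(-5)) + 10*(-4) = (2 + 5) - 40 = 7 - 40 = -33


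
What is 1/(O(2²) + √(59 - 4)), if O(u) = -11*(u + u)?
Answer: -8/699 - √55/7689 ≈ -0.012409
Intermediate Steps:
O(u) = -22*u
1/(O(2²) + √(59 - 4)) = 1/(-22*2² + √(59 - 4)) = 1/(-22*4 + √55) = 1/(-88 + √55)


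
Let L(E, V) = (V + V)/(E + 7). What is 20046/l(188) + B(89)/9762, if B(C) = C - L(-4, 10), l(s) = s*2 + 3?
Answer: 587160769/11099394 ≈ 52.900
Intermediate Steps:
L(E, V) = 2*V/(7 + E) (L(E, V) = (2*V)/(7 + E) = 2*V/(7 + E))
l(s) = 3 + 2*s (l(s) = 2*s + 3 = 3 + 2*s)
B(C) = -20/3 + C (B(C) = C - 2*10/(7 - 4) = C - 2*10/3 = C - 1*20/3 = C - 20/3 = -20/3 + C)
20046/l(188) + B(89)/9762 = 20046/(3 + 2*188) + (-20/3 + 89)/9762 = 20046/(3 + 376) + (247/3)*(1/9762) = 20046/379 + 247/29286 = 587160769/11099394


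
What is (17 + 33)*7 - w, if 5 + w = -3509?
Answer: 3864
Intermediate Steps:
w = -3514 (w = -5 - 3509 = -3514)
(17 + 33)*7 - w = (17 + 33)*7 - 1*(-3514) = 50*7 + 3514 = 350 + 3514 = 3864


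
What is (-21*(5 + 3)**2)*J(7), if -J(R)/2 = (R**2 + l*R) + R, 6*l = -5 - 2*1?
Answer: 128576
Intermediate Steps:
l = -7/6 (l = (-5 - 2*1)/6 = (-5 - 2)/6 = (1/6)*(-7) = -7/6 ≈ -1.1667)
J(R) = -2*R**2 + R/3 (J(R) = -2*((R**2 - 7*R/6) + R) = -2*(R**2 - R/6) = -2*R**2 + R/3)
(-21*(5 + 3)**2)*J(7) = (-21*(5 + 3)**2)*((1/3)*7*(1 - 6*7)) = (-21*8**2)*((1/3)*7*(1 - 42)) = (-21*64)*((1/3)*7*(-41)) = -1344*(-287/3) = 128576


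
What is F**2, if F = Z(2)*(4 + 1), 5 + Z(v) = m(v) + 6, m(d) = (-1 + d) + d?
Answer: 400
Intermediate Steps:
m(d) = -1 + 2*d
Z(v) = 2*v (Z(v) = -5 + ((-1 + 2*v) + 6) = -5 + (5 + 2*v) = 2*v)
F = 20 (F = (2*2)*(4 + 1) = 4*5 = 20)
F**2 = 20**2 = 400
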